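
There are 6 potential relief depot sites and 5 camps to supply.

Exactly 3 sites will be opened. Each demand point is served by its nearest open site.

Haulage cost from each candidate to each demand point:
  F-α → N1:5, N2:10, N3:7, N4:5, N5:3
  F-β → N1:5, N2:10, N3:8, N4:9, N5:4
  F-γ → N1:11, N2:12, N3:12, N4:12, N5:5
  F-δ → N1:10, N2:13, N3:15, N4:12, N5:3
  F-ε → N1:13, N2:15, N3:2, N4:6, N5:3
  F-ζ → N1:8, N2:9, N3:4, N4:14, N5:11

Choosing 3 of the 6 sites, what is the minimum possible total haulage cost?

Open {F-α, F-ε, F-ζ}.
  N1→F-α 5, N2→F-ζ 9, N3→F-ε 2, N4→F-α 5, N5→F-α 3  ⇒ total 24.
Compare {F-α, F-β, F-ε}: total 25.
Compare {F-α, F-γ, F-ε}: total 25.
No size-3 selection does better; minimum is 24.

24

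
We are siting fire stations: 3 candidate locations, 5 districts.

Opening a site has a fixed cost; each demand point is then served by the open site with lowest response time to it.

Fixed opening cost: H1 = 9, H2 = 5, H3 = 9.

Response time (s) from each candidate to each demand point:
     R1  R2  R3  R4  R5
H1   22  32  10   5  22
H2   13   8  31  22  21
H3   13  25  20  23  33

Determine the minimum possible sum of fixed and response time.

71

Open {H1, H2}: assign each demand point to its cheapest open site.
  R1→H2 13, R2→H2 8, R3→H1 10, R4→H1 5, R5→H2 21
  response time 57, fixed 14 → total 71.
Compare {H1, H2, H3}: response time 57 + fixed 23 = 80.
Compare {H1, H3}: response time 75 + fixed 18 = 93.
Compare {H2, H3}: response time 84 + fixed 14 = 98.
All other subsets cost ≥ 80. Minimum total cost: 71.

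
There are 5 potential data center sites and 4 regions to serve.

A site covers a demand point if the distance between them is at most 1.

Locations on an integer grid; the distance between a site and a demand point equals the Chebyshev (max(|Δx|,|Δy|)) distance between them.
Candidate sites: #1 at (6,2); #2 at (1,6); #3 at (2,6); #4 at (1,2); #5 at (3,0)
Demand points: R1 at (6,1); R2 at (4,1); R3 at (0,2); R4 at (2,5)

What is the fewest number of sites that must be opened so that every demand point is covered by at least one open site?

Coverage sets (demand points within 1 of each site):
  #1: {R1}
  #2: {R4}
  #3: {R4}
  #4: {R3}
  #5: {R2}
No 3 sites suffice: every size-3 union leaves at least one demand point uncovered.
But {#1, #2, #4, #5} covers everything, so the minimum is 4.

4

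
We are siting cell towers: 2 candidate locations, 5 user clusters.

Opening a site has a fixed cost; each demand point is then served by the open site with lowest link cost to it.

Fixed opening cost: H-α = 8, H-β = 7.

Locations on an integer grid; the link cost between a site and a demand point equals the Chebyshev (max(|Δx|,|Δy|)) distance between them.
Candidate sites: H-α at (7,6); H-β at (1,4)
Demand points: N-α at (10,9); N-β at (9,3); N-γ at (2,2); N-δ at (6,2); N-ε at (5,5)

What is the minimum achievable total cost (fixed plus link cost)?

Open {H-α}: assign each demand point to its cheapest open site.
  N-α→H-α 3, N-β→H-α 3, N-γ→H-α 5, N-δ→H-α 4, N-ε→H-α 2
  link cost 17, fixed 8 → total 25.
Compare {H-α, H-β}: link cost 14 + fixed 15 = 29.
Compare {H-β}: link cost 28 + fixed 7 = 35.

25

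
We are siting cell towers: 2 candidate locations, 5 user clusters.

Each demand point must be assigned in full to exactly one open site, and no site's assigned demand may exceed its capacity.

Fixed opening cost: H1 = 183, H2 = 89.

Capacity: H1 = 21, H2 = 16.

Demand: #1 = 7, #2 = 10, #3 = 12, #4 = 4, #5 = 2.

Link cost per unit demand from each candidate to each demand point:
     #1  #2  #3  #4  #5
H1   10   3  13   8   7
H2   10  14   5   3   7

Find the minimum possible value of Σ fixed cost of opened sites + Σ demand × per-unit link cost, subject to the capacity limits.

Open {H1, H2}; cheapest assignment that respects the capacities:
  H1 (cap 21, load 19): #1, #2, #5 — cost 7×10 + 10×3 + 2×7 = 114
  H2 (cap 16, load 16): #3, #4 — cost 12×5 + 4×3 = 72
  Shipping 186, fixed 272 → total 458.
  Any other capacity-feasible assignment to {H1, H2} ships for at least 186.
Total demand is 35 and no other set of sites has combined capacity ≥ 35, so {H1, H2} is the only feasible choice of open sites. Minimum: 458.

458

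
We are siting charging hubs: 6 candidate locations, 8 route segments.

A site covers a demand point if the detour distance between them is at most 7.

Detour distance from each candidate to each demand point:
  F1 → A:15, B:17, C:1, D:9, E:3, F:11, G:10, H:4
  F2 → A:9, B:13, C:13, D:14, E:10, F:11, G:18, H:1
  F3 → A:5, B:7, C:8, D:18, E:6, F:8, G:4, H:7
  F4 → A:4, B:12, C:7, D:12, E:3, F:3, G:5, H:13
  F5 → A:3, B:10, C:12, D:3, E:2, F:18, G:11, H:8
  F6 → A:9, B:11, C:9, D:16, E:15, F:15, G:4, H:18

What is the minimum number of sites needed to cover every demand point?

Coverage sets (demand points within 7 of each site):
  F1: {C, E, H}
  F2: {H}
  F3: {A, B, E, G, H}
  F4: {A, C, E, F, G}
  F5: {A, D, E}
  F6: {G}
No 2 sites suffice: every size-2 union leaves at least one demand point uncovered.
But {F3, F4, F5} covers everything, so the minimum is 3.

3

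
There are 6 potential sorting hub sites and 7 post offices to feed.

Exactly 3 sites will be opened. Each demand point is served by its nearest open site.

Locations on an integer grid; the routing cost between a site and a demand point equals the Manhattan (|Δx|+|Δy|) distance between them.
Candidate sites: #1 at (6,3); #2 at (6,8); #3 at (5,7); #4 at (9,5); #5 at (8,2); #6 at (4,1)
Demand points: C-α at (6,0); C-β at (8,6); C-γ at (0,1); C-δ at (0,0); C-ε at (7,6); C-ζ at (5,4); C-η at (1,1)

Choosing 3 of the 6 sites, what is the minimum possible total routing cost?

22

Open {#1, #4, #6}.
  C-α→#1 3, C-β→#4 2, C-γ→#6 4, C-δ→#6 5, C-ε→#4 3, C-ζ→#1 2, C-η→#6 3  ⇒ total 22.
Compare {#3, #4, #6}: total 23.
Compare {#1, #2, #6}: total 24.
No size-3 selection does better; minimum is 22.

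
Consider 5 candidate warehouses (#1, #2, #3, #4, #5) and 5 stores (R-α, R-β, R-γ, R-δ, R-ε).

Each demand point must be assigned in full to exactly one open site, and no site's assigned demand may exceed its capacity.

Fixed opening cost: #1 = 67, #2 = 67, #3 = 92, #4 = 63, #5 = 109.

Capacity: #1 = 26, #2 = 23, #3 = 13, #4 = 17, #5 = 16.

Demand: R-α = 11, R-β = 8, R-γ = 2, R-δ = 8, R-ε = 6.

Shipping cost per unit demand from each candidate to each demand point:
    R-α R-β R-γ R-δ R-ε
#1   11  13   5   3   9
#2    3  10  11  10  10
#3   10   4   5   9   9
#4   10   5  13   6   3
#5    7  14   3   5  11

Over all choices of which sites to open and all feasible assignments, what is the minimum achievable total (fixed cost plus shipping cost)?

322

Open {#1, #2, #4}; cheapest assignment that respects the capacities:
  #1 (cap 26, load 10): R-γ, R-δ — cost 2×5 + 8×3 = 34
  #2 (cap 23, load 11): R-α — cost 11×3 = 33
  #4 (cap 17, load 14): R-β, R-ε — cost 8×5 + 6×3 = 58
  Shipping 125, fixed 197 → total 322.
  Any other capacity-feasible assignment to {#1, #2, #4} ships for at least 125.
Compare {#2, #4}: its best feasible assignment gives total 323.
Compare {#1, #2}: its best feasible assignment gives total 335.
Every other set of open sites that can feasibly serve all demand totals ≥ 323 even under its best assignment. Minimum: 322.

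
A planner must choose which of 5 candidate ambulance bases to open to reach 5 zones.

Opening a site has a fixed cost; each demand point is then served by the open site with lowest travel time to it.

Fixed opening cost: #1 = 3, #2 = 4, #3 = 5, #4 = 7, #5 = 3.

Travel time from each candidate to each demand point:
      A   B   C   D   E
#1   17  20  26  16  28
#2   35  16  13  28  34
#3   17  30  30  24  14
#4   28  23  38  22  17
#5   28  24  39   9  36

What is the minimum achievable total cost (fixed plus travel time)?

Open {#2, #3, #5}: assign each demand point to its cheapest open site.
  A→#3 17, B→#2 16, C→#2 13, D→#5 9, E→#3 14
  travel time 69, fixed 12 → total 81.
Compare {#1, #2, #3, #5}: travel time 69 + fixed 15 = 84.
Compare {#1, #2, #3}: travel time 76 + fixed 12 = 88.
Compare {#2, #3, #4, #5}: travel time 69 + fixed 19 = 88.
All other subsets cost ≥ 84. Minimum total cost: 81.

81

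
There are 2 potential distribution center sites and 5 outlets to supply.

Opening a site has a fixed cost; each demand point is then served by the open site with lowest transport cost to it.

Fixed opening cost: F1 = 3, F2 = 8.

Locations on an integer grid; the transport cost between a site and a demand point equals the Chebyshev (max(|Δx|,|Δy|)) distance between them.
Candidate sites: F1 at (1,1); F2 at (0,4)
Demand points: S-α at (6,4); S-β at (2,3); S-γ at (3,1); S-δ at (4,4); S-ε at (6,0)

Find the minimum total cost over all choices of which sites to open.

Open {F1}: assign each demand point to its cheapest open site.
  S-α→F1 5, S-β→F1 2, S-γ→F1 2, S-δ→F1 3, S-ε→F1 5
  transport cost 17, fixed 3 → total 20.
Compare {F1, F2}: transport cost 17 + fixed 11 = 28.
Compare {F2}: transport cost 21 + fixed 8 = 29.

20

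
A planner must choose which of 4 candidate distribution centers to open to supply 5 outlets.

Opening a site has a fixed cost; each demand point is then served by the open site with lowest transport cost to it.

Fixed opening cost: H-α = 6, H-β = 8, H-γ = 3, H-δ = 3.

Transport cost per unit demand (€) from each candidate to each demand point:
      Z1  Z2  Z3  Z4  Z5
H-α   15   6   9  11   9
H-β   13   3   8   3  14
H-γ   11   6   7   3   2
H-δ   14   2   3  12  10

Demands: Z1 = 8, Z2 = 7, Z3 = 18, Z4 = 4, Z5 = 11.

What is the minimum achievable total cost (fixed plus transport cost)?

196

Open {H-γ, H-δ}: assign each demand point to its cheapest open site.
  Z1→H-γ 8×11=88, Z2→H-δ 7×2=14, Z3→H-δ 18×3=54, Z4→H-γ 4×3=12, Z5→H-γ 11×2=22
  transport cost 190, fixed 6 → total 196.
Compare {H-α, H-γ, H-δ}: transport cost 190 + fixed 12 = 202.
Compare {H-β, H-γ, H-δ}: transport cost 190 + fixed 14 = 204.
Compare {H-α, H-β, H-γ, H-δ}: transport cost 190 + fixed 20 = 210.
All other subsets cost ≥ 202. Minimum total cost: 196.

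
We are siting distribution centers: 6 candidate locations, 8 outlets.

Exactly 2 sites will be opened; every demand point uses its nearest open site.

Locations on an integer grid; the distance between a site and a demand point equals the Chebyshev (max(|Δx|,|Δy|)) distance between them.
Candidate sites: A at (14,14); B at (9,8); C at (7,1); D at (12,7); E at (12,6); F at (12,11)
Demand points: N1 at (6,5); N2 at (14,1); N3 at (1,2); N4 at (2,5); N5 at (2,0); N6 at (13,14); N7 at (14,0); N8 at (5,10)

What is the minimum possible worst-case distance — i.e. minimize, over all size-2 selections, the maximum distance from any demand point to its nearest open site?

Open {B, C}.
  Farthest demand point is N2 at distance 7 (to B); all others are ≤ 7.
With {C, D} the worst case is 7.
With {C, F} the worst case is 7.
No size-2 selection achieves below 7.

7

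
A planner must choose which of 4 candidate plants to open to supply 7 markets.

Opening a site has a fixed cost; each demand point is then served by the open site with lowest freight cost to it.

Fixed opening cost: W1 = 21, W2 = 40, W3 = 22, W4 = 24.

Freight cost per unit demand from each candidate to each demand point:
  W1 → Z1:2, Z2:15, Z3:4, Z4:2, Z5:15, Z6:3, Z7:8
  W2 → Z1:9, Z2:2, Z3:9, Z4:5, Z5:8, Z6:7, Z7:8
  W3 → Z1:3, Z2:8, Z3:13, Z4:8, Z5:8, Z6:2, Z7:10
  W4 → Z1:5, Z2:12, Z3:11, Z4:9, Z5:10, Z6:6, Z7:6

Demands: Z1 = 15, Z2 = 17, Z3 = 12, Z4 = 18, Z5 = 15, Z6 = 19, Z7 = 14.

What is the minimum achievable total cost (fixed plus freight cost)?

494

Open {W1, W2, W4}: assign each demand point to its cheapest open site.
  Z1→W1 15×2=30, Z2→W2 17×2=34, Z3→W1 12×4=48, Z4→W1 18×2=36, Z5→W2 15×8=120, Z6→W1 19×3=57, Z7→W4 14×6=84
  freight cost 409, fixed 85 → total 494.
Compare {W1, W2, W3, W4}: freight cost 390 + fixed 107 = 497.
Compare {W1, W2}: freight cost 437 + fixed 61 = 498.
Compare {W1, W2, W3}: freight cost 418 + fixed 83 = 501.
All other subsets cost ≥ 497. Minimum total cost: 494.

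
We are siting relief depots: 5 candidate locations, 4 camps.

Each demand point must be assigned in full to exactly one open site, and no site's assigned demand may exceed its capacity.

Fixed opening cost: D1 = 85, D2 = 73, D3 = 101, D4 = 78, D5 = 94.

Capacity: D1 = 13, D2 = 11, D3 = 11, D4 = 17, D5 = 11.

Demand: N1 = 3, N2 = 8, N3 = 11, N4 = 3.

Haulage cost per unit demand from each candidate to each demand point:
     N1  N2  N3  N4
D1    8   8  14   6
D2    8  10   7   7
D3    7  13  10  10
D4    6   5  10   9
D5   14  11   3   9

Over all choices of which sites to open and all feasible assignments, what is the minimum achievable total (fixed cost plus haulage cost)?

290

Open {D4, D5}; cheapest assignment that respects the capacities:
  D4 (cap 17, load 14): N1, N2, N4 — cost 3×6 + 8×5 + 3×9 = 85
  D5 (cap 11, load 11): N3 — cost 11×3 = 33
  Shipping 118, fixed 172 → total 290.
  Any other capacity-feasible assignment to {D4, D5} ships for at least 118.
Compare {D2, D4}: its best feasible assignment gives total 313.
Compare {D2, D4, D5}: its best feasible assignment gives total 357.
Every other set of open sites that can feasibly serve all demand totals ≥ 313 even under its best assignment. Minimum: 290.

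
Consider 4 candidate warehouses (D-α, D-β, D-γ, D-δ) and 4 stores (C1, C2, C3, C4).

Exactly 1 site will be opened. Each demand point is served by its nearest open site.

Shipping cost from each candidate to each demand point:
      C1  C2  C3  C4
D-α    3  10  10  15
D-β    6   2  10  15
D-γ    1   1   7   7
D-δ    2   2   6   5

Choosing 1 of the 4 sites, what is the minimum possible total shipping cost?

15

Open {D-δ}.
  C1→D-δ 2, C2→D-δ 2, C3→D-δ 6, C4→D-δ 5  ⇒ total 15.
Compare {D-γ}: total 16.
Compare {D-β}: total 33.
No size-1 selection does better; minimum is 15.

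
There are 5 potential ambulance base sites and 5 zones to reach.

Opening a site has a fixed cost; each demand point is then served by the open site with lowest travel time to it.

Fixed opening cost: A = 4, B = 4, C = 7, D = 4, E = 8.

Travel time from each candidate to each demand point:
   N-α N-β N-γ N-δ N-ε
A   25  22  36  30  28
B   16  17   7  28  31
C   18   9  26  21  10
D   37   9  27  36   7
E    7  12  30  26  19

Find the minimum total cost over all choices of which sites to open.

72

Open {B, D, E}: assign each demand point to its cheapest open site.
  N-α→E 7, N-β→D 9, N-γ→B 7, N-δ→E 26, N-ε→D 7
  travel time 56, fixed 16 → total 72.
Compare {B, C, E}: travel time 54 + fixed 19 = 73.
Compare {B, C}: travel time 63 + fixed 11 = 74.
Compare {B, C, D, E}: travel time 51 + fixed 23 = 74.
All other subsets cost ≥ 73. Minimum total cost: 72.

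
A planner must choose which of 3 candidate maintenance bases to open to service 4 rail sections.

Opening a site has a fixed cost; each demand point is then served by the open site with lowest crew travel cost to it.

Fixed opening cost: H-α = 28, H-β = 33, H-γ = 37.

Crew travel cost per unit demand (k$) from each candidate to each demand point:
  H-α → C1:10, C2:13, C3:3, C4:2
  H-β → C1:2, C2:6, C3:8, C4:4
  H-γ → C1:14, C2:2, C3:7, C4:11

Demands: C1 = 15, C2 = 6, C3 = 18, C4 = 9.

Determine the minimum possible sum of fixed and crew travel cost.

Open {H-α, H-β}: assign each demand point to its cheapest open site.
  C1→H-β 15×2=30, C2→H-β 6×6=36, C3→H-α 18×3=54, C4→H-α 9×2=18
  crew travel cost 138, fixed 61 → total 199.
Compare {H-α, H-β, H-γ}: crew travel cost 114 + fixed 98 = 212.
Compare {H-β, H-γ}: crew travel cost 204 + fixed 70 = 274.
Compare {H-β}: crew travel cost 246 + fixed 33 = 279.
All other subsets cost ≥ 212. Minimum total cost: 199.

199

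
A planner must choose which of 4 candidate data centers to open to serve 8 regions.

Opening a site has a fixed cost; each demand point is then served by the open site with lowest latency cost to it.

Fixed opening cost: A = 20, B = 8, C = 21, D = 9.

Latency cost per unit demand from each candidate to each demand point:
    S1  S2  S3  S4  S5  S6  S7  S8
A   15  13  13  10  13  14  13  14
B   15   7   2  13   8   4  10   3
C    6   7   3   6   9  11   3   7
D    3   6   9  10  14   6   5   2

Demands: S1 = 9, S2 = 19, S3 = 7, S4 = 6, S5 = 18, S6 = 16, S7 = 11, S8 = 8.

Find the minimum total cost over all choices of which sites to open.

Open {B, C, D}: assign each demand point to its cheapest open site.
  S1→D 9×3=27, S2→D 19×6=114, S3→B 7×2=14, S4→C 6×6=36, S5→B 18×8=144, S6→B 16×4=64, S7→C 11×3=33, S8→D 8×2=16
  latency cost 448, fixed 38 → total 486.
Compare {A, B, C, D}: latency cost 448 + fixed 58 = 506.
Compare {B, D}: latency cost 494 + fixed 17 = 511.
Compare {B, C}: latency cost 502 + fixed 29 = 531.
All other subsets cost ≥ 506. Minimum total cost: 486.

486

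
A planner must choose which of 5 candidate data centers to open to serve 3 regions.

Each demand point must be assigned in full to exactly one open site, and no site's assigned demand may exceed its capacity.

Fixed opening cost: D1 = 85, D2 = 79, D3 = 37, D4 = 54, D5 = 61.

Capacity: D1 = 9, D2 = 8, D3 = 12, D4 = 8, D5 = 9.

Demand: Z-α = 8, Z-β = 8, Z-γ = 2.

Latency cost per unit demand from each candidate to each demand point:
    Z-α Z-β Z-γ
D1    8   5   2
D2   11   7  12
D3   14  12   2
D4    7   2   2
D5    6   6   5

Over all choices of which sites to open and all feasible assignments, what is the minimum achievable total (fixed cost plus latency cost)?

Open {D3, D4, D5}; cheapest assignment that respects the capacities:
  D3 (cap 12, load 2): Z-γ — cost 2×2 = 4
  D4 (cap 8, load 8): Z-β — cost 8×2 = 16
  D5 (cap 9, load 8): Z-α — cost 8×6 = 48
  Shipping 68, fixed 152 → total 220.
  Any other capacity-feasible assignment to {D3, D4, D5} ships for at least 68.
Compare {D3, D4}: its best feasible assignment gives total 223.
Compare {D3, D5}: its best feasible assignment gives total 246.
Every other set of open sites that can feasibly serve all demand totals ≥ 223 even under its best assignment. Minimum: 220.

220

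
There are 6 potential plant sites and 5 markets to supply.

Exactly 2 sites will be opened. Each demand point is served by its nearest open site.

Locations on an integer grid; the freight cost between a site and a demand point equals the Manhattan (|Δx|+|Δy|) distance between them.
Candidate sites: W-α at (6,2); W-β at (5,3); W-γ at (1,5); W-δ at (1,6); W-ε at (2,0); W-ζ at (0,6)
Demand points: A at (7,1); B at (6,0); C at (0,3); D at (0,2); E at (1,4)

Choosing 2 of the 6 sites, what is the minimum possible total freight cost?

12

Open {W-α, W-γ}.
  A→W-α 2, B→W-α 2, C→W-γ 3, D→W-γ 4, E→W-γ 1  ⇒ total 12.
Compare {W-α, W-ζ}: total 14.
Compare {W-α, W-δ}: total 15.
No size-2 selection does better; minimum is 12.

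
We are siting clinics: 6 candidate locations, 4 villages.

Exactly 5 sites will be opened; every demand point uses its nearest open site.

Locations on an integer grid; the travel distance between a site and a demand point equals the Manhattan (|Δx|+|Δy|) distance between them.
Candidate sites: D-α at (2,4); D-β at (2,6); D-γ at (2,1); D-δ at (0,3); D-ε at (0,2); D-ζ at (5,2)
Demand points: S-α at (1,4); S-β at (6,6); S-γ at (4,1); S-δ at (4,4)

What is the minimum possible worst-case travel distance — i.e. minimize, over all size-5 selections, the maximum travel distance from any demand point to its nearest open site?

4

Open {D-α, D-β, D-γ, D-δ, D-ε}.
  Farthest demand point is S-β at travel distance 4 (to D-β); all others are ≤ 4.
With {D-α, D-β, D-γ, D-δ, D-ζ} the worst case is 4.
With {D-α, D-β, D-γ, D-ε, D-ζ} the worst case is 4.
No size-5 selection achieves below 4.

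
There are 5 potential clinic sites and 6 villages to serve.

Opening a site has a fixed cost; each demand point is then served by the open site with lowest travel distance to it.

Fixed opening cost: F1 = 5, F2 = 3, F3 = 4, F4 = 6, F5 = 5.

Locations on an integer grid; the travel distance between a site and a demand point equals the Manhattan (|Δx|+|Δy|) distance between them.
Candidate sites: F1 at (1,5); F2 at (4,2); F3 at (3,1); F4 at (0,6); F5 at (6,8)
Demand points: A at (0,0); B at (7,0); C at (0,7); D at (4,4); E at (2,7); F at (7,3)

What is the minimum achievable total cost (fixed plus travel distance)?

30

Open {F2, F4}: assign each demand point to its cheapest open site.
  A→F2 6, B→F2 5, C→F4 1, D→F2 2, E→F4 3, F→F2 4
  travel distance 21, fixed 9 → total 30.
Compare {F1, F2}: travel distance 23 + fixed 8 = 31.
Compare {F2, F3, F4}: travel distance 19 + fixed 13 = 32.
Compare {F3, F4}: travel distance 23 + fixed 10 = 33.
All other subsets cost ≥ 31. Minimum total cost: 30.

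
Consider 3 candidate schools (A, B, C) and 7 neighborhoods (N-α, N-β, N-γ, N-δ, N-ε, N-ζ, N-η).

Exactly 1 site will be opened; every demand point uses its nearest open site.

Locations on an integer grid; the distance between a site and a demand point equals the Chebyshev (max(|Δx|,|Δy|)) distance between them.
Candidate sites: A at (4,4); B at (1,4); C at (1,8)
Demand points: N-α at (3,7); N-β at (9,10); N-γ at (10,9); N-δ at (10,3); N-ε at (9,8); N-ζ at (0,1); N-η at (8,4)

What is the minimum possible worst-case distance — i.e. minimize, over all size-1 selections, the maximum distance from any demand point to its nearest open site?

6

Open {A}.
  Farthest demand point is N-β at distance 6 (to A); all others are ≤ 6.
With {B} the worst case is 9.
With {C} the worst case is 9.
No size-1 selection achieves below 6.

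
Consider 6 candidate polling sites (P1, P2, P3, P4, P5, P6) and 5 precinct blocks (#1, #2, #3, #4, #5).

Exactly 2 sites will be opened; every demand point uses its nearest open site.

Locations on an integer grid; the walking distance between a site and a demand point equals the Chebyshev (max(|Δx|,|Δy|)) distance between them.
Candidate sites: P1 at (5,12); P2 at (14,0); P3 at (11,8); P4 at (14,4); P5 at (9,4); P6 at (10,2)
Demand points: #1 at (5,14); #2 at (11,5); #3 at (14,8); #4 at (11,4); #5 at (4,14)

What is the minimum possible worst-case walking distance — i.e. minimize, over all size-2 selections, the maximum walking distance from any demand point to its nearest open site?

Open {P1, P3}.
  Farthest demand point is #4 at walking distance 4 (to P3); all others are ≤ 4.
With {P1, P4} the worst case is 4.
With {P1, P5} the worst case is 5.
No size-2 selection achieves below 4.

4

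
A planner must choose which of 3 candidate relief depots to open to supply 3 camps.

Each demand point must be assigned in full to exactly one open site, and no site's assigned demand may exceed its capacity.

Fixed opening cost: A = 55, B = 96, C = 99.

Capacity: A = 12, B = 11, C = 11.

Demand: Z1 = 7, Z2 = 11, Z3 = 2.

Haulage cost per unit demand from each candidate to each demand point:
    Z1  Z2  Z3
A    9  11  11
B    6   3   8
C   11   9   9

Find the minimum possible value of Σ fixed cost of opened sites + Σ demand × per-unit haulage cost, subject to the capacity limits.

Open {A, B}; cheapest assignment that respects the capacities:
  A (cap 12, load 9): Z1, Z3 — cost 7×9 + 2×11 = 85
  B (cap 11, load 11): Z2 — cost 11×3 = 33
  Shipping 118, fixed 151 → total 269.
  Any other capacity-feasible assignment to {A, B} ships for at least 118.
Compare {B, C}: its best feasible assignment gives total 323.
Compare {A, C}: its best feasible assignment gives total 338.
Every other set of open sites that can feasibly serve all demand totals ≥ 323 even under its best assignment. Minimum: 269.

269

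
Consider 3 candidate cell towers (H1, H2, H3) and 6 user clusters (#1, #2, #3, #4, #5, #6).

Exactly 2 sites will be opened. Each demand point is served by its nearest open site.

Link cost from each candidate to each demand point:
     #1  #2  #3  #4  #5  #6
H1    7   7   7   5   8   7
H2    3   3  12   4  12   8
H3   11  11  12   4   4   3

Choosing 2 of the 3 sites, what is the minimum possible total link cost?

29

Open {H2, H3}.
  #1→H2 3, #2→H2 3, #3→H2 12, #4→H2 4, #5→H3 4, #6→H3 3  ⇒ total 29.
Compare {H1, H2}: total 32.
Compare {H1, H3}: total 32.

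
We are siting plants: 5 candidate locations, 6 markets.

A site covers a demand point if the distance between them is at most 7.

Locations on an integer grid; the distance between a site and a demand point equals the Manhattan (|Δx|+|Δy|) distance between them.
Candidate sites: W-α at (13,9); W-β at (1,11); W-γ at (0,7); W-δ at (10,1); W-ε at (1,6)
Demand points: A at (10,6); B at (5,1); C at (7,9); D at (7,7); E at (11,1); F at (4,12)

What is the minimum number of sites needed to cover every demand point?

4

Coverage sets (demand points within 7 of each site):
  W-α: {A, C}
  W-β: {F}
  W-γ: {D}
  W-δ: {A, B, E}
  W-ε: {D}
No 3 sites suffice: every size-3 union leaves at least one demand point uncovered.
But {W-α, W-β, W-γ, W-δ} covers everything, so the minimum is 4.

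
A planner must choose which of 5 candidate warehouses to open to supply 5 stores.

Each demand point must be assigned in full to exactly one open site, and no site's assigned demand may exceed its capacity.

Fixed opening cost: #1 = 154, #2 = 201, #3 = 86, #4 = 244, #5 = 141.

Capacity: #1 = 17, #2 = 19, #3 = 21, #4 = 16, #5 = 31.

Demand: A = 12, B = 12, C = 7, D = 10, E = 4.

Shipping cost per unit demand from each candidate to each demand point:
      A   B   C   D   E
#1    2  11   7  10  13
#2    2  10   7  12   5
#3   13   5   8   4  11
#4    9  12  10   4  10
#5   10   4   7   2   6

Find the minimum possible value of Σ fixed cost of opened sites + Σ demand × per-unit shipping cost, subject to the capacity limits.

Open {#1, #5}; cheapest assignment that respects the capacities:
  #1 (cap 17, load 16): A, E — cost 12×2 + 4×13 = 76
  #5 (cap 31, load 29): B, C, D — cost 12×4 + 7×7 + 10×2 = 117
  Shipping 193, fixed 295 → total 488.
  Any other capacity-feasible assignment to {#1, #5} ships for at least 193.
Compare {#2, #5}: its best feasible assignment gives total 503.
Compare {#3, #5}: its best feasible assignment gives total 507.
Every other set of open sites that can feasibly serve all demand totals ≥ 503 even under its best assignment. Minimum: 488.

488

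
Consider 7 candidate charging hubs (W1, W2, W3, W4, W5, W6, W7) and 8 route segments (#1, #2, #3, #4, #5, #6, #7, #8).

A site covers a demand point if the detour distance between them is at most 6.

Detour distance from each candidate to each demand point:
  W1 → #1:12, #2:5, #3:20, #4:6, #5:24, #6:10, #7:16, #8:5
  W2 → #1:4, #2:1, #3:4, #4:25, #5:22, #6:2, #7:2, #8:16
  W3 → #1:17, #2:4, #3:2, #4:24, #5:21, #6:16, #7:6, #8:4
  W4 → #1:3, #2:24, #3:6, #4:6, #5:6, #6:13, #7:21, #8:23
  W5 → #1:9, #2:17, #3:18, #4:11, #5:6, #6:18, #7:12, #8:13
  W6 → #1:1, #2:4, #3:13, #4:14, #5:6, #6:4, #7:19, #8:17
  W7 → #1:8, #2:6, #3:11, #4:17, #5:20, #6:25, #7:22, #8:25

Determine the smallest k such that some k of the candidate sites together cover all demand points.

Coverage sets (demand points within 6 of each site):
  W1: {#2, #4, #8}
  W2: {#1, #2, #3, #6, #7}
  W3: {#2, #3, #7, #8}
  W4: {#1, #3, #4, #5}
  W5: {#5}
  W6: {#1, #2, #5, #6}
  W7: {#2}
No 2 sites suffice: every size-2 union leaves at least one demand point uncovered.
But {W1, W2, W4} covers everything, so the minimum is 3.

3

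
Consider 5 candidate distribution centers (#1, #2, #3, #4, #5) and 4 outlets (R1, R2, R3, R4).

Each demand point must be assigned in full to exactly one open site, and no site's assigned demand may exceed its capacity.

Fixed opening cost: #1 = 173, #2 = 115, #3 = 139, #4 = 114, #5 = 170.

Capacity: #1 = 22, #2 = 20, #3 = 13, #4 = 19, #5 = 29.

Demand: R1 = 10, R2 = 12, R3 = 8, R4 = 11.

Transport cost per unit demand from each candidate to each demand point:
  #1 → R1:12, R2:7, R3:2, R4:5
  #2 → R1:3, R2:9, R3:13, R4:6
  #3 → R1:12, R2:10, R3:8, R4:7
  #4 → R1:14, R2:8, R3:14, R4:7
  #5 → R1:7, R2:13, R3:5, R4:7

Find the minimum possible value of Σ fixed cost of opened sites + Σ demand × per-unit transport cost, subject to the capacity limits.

Open {#4, #5}; cheapest assignment that respects the capacities:
  #4 (cap 19, load 12): R2 — cost 12×8 = 96
  #5 (cap 29, load 29): R1, R3, R4 — cost 10×7 + 8×5 + 11×7 = 187
  Shipping 283, fixed 284 → total 567.
  Any other capacity-feasible assignment to {#4, #5} ships for at least 283.
Compare {#2, #5}: its best feasible assignment gives total 580.
Compare {#1, #5}: its best feasible assignment gives total 590.
Every other set of open sites that can feasibly serve all demand totals ≥ 580 even under its best assignment. Minimum: 567.

567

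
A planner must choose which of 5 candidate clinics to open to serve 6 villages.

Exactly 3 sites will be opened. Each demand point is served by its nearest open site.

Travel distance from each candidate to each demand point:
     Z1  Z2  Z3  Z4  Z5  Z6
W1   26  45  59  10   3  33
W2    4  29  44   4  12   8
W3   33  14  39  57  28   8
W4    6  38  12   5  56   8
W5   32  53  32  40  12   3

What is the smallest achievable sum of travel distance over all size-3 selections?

Open {W1, W3, W4}.
  Z1→W4 6, Z2→W3 14, Z3→W4 12, Z4→W4 5, Z5→W1 3, Z6→W3 8  ⇒ total 48.
Compare {W3, W4, W5}: total 52.
Compare {W2, W3, W4}: total 54.
No size-3 selection does better; minimum is 48.

48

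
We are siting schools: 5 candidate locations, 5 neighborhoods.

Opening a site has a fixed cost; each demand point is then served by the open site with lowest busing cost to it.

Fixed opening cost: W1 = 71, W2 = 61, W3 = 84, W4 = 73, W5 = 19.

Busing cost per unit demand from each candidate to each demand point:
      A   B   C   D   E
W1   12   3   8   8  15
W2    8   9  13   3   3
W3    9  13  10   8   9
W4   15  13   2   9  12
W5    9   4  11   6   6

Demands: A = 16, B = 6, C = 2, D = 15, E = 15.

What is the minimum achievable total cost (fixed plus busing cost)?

Open {W2, W5}: assign each demand point to its cheapest open site.
  A→W2 16×8=128, B→W5 6×4=24, C→W5 2×11=22, D→W2 15×3=45, E→W2 15×3=45
  busing cost 264, fixed 80 → total 344.
Compare {W2}: busing cost 298 + fixed 61 = 359.
Compare {W1, W2}: busing cost 252 + fixed 132 = 384.
Compare {W5}: busing cost 370 + fixed 19 = 389.
All other subsets cost ≥ 359. Minimum total cost: 344.

344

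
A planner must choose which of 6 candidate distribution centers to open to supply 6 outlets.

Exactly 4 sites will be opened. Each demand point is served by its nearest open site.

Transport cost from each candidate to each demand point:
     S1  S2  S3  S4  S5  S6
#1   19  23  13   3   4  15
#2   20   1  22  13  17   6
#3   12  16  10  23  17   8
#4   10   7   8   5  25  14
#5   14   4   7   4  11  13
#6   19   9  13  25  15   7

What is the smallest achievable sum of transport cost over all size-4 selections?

31

Open {#1, #2, #4, #5}.
  S1→#4 10, S2→#2 1, S3→#5 7, S4→#1 3, S5→#1 4, S6→#2 6  ⇒ total 31.
Compare {#1, #2, #3, #4}: total 32.
Compare {#1, #2, #4, #6}: total 32.
No size-4 selection does better; minimum is 31.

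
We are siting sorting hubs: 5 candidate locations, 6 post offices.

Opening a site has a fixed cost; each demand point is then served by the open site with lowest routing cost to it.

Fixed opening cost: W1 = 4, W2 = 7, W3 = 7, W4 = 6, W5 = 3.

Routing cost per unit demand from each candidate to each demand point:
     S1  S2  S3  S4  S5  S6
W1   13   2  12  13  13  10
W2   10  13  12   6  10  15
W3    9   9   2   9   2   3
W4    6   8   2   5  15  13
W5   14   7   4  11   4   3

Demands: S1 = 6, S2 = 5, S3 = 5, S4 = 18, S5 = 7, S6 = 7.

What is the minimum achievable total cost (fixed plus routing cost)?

198

Open {W1, W3, W4}: assign each demand point to its cheapest open site.
  S1→W4 6×6=36, S2→W1 5×2=10, S3→W3 5×2=10, S4→W4 18×5=90, S5→W3 7×2=14, S6→W3 7×3=21
  routing cost 181, fixed 17 → total 198.
Compare {W1, W3, W4, W5}: routing cost 181 + fixed 20 = 201.
Compare {W1, W2, W3, W4}: routing cost 181 + fixed 24 = 205.
Compare {W1, W4, W5}: routing cost 195 + fixed 13 = 208.
All other subsets cost ≥ 201. Minimum total cost: 198.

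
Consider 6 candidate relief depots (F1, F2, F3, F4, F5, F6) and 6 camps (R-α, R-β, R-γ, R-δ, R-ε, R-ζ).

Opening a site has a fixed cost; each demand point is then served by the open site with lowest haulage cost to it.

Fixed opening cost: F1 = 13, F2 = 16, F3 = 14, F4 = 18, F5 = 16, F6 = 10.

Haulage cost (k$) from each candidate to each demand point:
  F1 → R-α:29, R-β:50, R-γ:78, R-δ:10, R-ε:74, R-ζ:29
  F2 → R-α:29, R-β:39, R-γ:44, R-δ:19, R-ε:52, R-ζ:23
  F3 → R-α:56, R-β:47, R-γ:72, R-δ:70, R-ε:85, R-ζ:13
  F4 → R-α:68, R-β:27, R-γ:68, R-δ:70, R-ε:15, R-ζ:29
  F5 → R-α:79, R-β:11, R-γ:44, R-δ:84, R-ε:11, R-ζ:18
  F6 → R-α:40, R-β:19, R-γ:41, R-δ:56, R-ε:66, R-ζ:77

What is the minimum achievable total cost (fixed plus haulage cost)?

152

Open {F1, F5}: assign each demand point to its cheapest open site.
  R-α→F1 29, R-β→F5 11, R-γ→F5 44, R-δ→F1 10, R-ε→F5 11, R-ζ→F5 18
  haulage cost 123, fixed 29 → total 152.
Compare {F1, F5, F6}: haulage cost 120 + fixed 39 = 159.
Compare {F1, F3, F5}: haulage cost 118 + fixed 43 = 161.
Compare {F2, F5}: haulage cost 132 + fixed 32 = 164.
All other subsets cost ≥ 159. Minimum total cost: 152.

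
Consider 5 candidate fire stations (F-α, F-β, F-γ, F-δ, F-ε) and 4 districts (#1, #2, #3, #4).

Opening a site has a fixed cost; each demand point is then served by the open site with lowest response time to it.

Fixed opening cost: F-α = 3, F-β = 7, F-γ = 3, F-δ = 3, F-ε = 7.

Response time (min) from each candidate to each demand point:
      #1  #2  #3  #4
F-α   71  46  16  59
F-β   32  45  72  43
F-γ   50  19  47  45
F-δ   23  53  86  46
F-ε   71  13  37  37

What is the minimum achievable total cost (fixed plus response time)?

102

Open {F-α, F-δ, F-ε}: assign each demand point to its cheapest open site.
  #1→F-δ 23, #2→F-ε 13, #3→F-α 16, #4→F-ε 37
  response time 89, fixed 13 → total 102.
Compare {F-α, F-γ, F-δ, F-ε}: response time 89 + fixed 16 = 105.
Compare {F-α, F-β, F-δ, F-ε}: response time 89 + fixed 20 = 109.
Compare {F-α, F-γ, F-δ}: response time 103 + fixed 9 = 112.
All other subsets cost ≥ 105. Minimum total cost: 102.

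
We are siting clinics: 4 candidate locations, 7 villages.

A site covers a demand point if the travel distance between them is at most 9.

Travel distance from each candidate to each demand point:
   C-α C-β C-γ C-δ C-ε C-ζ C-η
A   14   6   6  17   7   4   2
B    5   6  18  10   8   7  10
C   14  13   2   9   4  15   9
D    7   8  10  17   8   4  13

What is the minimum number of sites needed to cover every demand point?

Coverage sets (demand points within 9 of each site):
  A: {C-β, C-γ, C-ε, C-ζ, C-η}
  B: {C-α, C-β, C-ε, C-ζ}
  C: {C-γ, C-δ, C-ε, C-η}
  D: {C-α, C-β, C-ε, C-ζ}
No single site covers all 7 demand points.
But {B, C} covers everything, so the minimum is 2.

2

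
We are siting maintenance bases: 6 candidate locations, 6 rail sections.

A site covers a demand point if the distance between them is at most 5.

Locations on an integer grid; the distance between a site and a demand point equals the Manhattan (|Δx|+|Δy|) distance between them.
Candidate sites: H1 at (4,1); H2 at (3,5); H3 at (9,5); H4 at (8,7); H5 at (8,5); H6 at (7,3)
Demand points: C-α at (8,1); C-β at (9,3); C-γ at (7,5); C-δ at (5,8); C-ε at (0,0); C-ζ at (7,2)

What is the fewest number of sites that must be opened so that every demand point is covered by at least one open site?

2

Coverage sets (demand points within 5 of each site):
  H1: {C-α, C-ε, C-ζ}
  H2: {C-γ, C-δ}
  H3: {C-α, C-β, C-γ, C-ζ}
  H4: {C-β, C-γ, C-δ}
  H5: {C-α, C-β, C-γ, C-ζ}
  H6: {C-α, C-β, C-γ, C-ζ}
No single site covers all 6 demand points.
But {H1, H4} covers everything, so the minimum is 2.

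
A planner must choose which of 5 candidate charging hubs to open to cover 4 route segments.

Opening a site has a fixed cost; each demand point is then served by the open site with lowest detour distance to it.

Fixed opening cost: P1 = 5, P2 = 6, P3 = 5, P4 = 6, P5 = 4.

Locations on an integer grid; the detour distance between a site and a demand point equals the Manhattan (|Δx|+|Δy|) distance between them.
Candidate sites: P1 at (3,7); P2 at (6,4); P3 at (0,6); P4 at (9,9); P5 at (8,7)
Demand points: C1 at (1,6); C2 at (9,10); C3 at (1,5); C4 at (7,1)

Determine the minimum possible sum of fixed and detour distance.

Open {P3, P5}: assign each demand point to its cheapest open site.
  C1→P3 1, C2→P5 4, C3→P3 2, C4→P5 7
  detour distance 14, fixed 9 → total 23.
Compare {P3, P4}: detour distance 14 + fixed 11 = 25.
Compare {P2, P3, P4}: detour distance 8 + fixed 17 = 25.
Compare {P2, P3, P5}: detour distance 11 + fixed 15 = 26.
All other subsets cost ≥ 25. Minimum total cost: 23.

23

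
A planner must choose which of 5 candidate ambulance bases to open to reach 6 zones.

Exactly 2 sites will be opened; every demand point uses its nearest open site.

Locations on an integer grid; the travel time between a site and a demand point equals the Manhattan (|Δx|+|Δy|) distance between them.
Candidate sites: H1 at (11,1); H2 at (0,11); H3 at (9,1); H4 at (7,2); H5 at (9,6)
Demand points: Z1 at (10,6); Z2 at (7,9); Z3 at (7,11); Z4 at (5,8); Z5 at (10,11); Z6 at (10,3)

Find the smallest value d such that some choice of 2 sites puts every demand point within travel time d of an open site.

7

Open {H1, H5}.
  Farthest demand point is Z3 at travel time 7 (to H5); all others are ≤ 7.
With {H2, H5} the worst case is 7.
With {H3, H5} the worst case is 7.
No size-2 selection achieves below 7.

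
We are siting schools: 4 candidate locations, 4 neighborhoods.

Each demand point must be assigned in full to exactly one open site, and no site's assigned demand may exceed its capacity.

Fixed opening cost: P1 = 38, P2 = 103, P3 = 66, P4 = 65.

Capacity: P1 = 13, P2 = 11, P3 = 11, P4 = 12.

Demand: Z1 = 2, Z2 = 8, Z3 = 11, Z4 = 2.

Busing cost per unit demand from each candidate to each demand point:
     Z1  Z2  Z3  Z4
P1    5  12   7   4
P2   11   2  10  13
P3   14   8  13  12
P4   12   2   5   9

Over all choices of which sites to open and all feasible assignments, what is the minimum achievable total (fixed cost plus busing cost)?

224

Open {P1, P4}; cheapest assignment that respects the capacities:
  P1 (cap 13, load 13): Z1, Z3 — cost 2×5 + 11×7 = 87
  P4 (cap 12, load 10): Z2, Z4 — cost 8×2 + 2×9 = 34
  Shipping 121, fixed 103 → total 224.
  Any other capacity-feasible assignment to {P1, P4} ships for at least 121.
Compare {P1, P2}: its best feasible assignment gives total 264.
Compare {P1, P3}: its best feasible assignment gives total 279.
Every other set of open sites that can feasibly serve all demand totals ≥ 264 even under its best assignment. Minimum: 224.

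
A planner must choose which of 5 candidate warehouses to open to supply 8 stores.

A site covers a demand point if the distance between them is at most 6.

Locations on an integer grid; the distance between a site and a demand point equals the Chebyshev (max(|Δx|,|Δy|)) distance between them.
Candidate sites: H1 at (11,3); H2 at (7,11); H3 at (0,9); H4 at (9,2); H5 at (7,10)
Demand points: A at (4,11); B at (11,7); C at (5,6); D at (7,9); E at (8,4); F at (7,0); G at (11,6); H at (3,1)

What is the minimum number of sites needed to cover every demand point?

2

Coverage sets (demand points within 6 of each site):
  H1: {B, C, D, E, F, G}
  H2: {A, B, C, D, G}
  H3: {A, C}
  H4: {B, C, E, F, G, H}
  H5: {A, B, C, D, E, G}
No single site covers all 8 demand points.
But {H2, H4} covers everything, so the minimum is 2.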